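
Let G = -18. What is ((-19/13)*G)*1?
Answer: 342/13 ≈ 26.308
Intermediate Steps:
((-19/13)*G)*1 = (-19/13*(-18))*1 = (-19*1/13*(-18))*1 = -19/13*(-18)*1 = (342/13)*1 = 342/13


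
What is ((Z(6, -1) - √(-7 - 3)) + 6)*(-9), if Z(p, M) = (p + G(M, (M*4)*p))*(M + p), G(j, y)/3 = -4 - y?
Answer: -3024 + 9*I*√10 ≈ -3024.0 + 28.461*I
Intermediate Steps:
G(j, y) = -12 - 3*y (G(j, y) = 3*(-4 - y) = -12 - 3*y)
Z(p, M) = (M + p)*(-12 + p - 12*M*p) (Z(p, M) = (p + (-12 - 3*M*4*p))*(M + p) = (p + (-12 - 3*4*M*p))*(M + p) = (p + (-12 - 12*M*p))*(M + p) = (-12 + p - 12*M*p)*(M + p) = (M + p)*(-12 + p - 12*M*p))
((Z(6, -1) - √(-7 - 3)) + 6)*(-9) = (((6² - 1*6 - 12*(-1)*(1 - 1*6) - 12*6*(1 - 1*6)) - √(-7 - 3)) + 6)*(-9) = (((36 - 6 - 12*(-1)*(1 - 6) - 12*6*(1 - 6)) - √(-10)) + 6)*(-9) = (((36 - 6 - 12*(-1)*(-5) - 12*6*(-5)) - I*√10) + 6)*(-9) = (((36 - 6 - 60 + 360) - I*√10) + 6)*(-9) = ((330 - I*√10) + 6)*(-9) = (336 - I*√10)*(-9) = -3024 + 9*I*√10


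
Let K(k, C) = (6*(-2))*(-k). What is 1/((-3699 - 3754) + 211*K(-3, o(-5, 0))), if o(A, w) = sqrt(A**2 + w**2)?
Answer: -1/15049 ≈ -6.6450e-5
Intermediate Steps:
K(k, C) = 12*k (K(k, C) = -(-12)*k = 12*k)
1/((-3699 - 3754) + 211*K(-3, o(-5, 0))) = 1/((-3699 - 3754) + 211*(12*(-3))) = 1/(-7453 + 211*(-36)) = 1/(-7453 - 7596) = 1/(-15049) = -1/15049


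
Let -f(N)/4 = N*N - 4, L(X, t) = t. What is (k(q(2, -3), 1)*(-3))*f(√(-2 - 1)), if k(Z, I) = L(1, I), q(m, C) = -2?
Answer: -84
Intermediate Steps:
k(Z, I) = I
f(N) = 16 - 4*N² (f(N) = -4*(N*N - 4) = -4*(N² - 4) = -4*(-4 + N²) = 16 - 4*N²)
(k(q(2, -3), 1)*(-3))*f(√(-2 - 1)) = (1*(-3))*(16 - 4*(√(-2 - 1))²) = -3*(16 - 4*(√(-3))²) = -3*(16 - 4*(I*√3)²) = -3*(16 - 4*(-3)) = -3*(16 + 12) = -3*28 = -84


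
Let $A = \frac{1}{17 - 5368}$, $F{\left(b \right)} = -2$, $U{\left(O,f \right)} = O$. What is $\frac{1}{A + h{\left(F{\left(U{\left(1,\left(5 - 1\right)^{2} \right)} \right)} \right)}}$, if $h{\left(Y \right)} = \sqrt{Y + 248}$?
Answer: $\frac{5351}{7043767445} + \frac{28633201 \sqrt{246}}{7043767445} \approx 0.063758$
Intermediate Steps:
$h{\left(Y \right)} = \sqrt{248 + Y}$
$A = - \frac{1}{5351}$ ($A = \frac{1}{17 - 5368} = \frac{1}{-5351} = - \frac{1}{5351} \approx -0.00018688$)
$\frac{1}{A + h{\left(F{\left(U{\left(1,\left(5 - 1\right)^{2} \right)} \right)} \right)}} = \frac{1}{- \frac{1}{5351} + \sqrt{248 - 2}} = \frac{1}{- \frac{1}{5351} + \sqrt{246}}$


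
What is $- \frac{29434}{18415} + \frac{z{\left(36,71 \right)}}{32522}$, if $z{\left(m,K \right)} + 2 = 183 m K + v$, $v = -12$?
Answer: $\frac{3828034531}{299446315} \approx 12.784$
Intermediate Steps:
$z{\left(m,K \right)} = -14 + 183 K m$ ($z{\left(m,K \right)} = -2 + \left(183 m K - 12\right) = -2 + \left(183 K m - 12\right) = -2 + \left(-12 + 183 K m\right) = -14 + 183 K m$)
$- \frac{29434}{18415} + \frac{z{\left(36,71 \right)}}{32522} = - \frac{29434}{18415} + \frac{-14 + 183 \cdot 71 \cdot 36}{32522} = \left(-29434\right) \frac{1}{18415} + \left(-14 + 467748\right) \frac{1}{32522} = - \frac{29434}{18415} + 467734 \cdot \frac{1}{32522} = - \frac{29434}{18415} + \frac{233867}{16261} = \frac{3828034531}{299446315}$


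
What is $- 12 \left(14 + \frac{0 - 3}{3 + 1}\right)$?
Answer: $-159$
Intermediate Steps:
$- 12 \left(14 + \frac{0 - 3}{3 + 1}\right) = - 12 \left(14 - \frac{3}{4}\right) = \left(-12\right) \frac{53}{4} = -159$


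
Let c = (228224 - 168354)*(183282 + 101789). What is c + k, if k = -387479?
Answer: 17066813291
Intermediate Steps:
c = 17067200770 (c = 59870*285071 = 17067200770)
c + k = 17067200770 - 387479 = 17066813291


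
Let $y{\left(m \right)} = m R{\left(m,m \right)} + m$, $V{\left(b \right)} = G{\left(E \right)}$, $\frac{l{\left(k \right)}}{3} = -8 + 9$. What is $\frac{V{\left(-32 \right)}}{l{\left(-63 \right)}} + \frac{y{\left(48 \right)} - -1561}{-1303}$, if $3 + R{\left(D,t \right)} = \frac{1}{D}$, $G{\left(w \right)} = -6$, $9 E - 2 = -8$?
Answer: $- \frac{4072}{1303} \approx -3.1251$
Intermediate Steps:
$E = - \frac{2}{3}$ ($E = \frac{2}{9} + \frac{1}{9} \left(-8\right) = \frac{2}{9} - \frac{8}{9} = - \frac{2}{3} \approx -0.66667$)
$l{\left(k \right)} = 3$ ($l{\left(k \right)} = 3 \left(-8 + 9\right) = 3 \cdot 1 = 3$)
$V{\left(b \right)} = -6$
$R{\left(D,t \right)} = -3 + \frac{1}{D}$
$y{\left(m \right)} = m + m \left(-3 + \frac{1}{m}\right)$ ($y{\left(m \right)} = m \left(-3 + \frac{1}{m}\right) + m = m + m \left(-3 + \frac{1}{m}\right)$)
$\frac{V{\left(-32 \right)}}{l{\left(-63 \right)}} + \frac{y{\left(48 \right)} - -1561}{-1303} = - \frac{6}{3} + \frac{\left(1 - 96\right) - -1561}{-1303} = \left(-6\right) \frac{1}{3} + \left(\left(1 - 96\right) + 1561\right) \left(- \frac{1}{1303}\right) = -2 + \left(-95 + 1561\right) \left(- \frac{1}{1303}\right) = -2 + 1466 \left(- \frac{1}{1303}\right) = -2 - \frac{1466}{1303} = - \frac{4072}{1303}$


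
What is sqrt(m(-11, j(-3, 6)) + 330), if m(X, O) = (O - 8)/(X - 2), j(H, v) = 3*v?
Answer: 2*sqrt(13910)/13 ≈ 18.145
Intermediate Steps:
m(X, O) = (-8 + O)/(-2 + X)
sqrt(m(-11, j(-3, 6)) + 330) = sqrt((-8 + 3*6)/(-2 - 11) + 330) = sqrt((-8 + 18)/(-13) + 330) = sqrt(-1/13*10 + 330) = sqrt(-10/13 + 330) = sqrt(4280/13) = 2*sqrt(13910)/13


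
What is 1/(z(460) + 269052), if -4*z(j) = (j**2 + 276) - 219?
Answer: 4/864551 ≈ 4.6267e-6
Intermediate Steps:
z(j) = -57/4 - j**2/4 (z(j) = -((j**2 + 276) - 219)/4 = -((276 + j**2) - 219)/4 = -(57 + j**2)/4 = -57/4 - j**2/4)
1/(z(460) + 269052) = 1/((-57/4 - 1/4*460**2) + 269052) = 1/((-57/4 - 1/4*211600) + 269052) = 1/((-57/4 - 52900) + 269052) = 1/(-211657/4 + 269052) = 1/(864551/4) = 4/864551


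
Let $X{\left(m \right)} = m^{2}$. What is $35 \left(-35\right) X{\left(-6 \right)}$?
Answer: $-44100$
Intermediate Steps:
$35 \left(-35\right) X{\left(-6 \right)} = 35 \left(-35\right) \left(-6\right)^{2} = \left(-1225\right) 36 = -44100$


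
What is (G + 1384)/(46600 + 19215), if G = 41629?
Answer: 43013/65815 ≈ 0.65354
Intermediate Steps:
(G + 1384)/(46600 + 19215) = (41629 + 1384)/(46600 + 19215) = 43013/65815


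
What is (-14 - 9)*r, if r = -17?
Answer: 391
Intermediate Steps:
(-14 - 9)*r = (-14 - 9)*(-17) = -23*(-17) = 391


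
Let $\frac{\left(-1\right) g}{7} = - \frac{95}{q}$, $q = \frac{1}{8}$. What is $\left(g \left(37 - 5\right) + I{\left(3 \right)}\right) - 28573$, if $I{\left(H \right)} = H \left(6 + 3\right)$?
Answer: $141694$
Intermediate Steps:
$q = \frac{1}{8} \approx 0.125$
$I{\left(H \right)} = 9 H$ ($I{\left(H \right)} = H 9 = 9 H$)
$g = 5320$ ($g = - 7 \left(- 95 \frac{1}{\frac{1}{8}}\right) = - 7 \left(\left(-95\right) 8\right) = \left(-7\right) \left(-760\right) = 5320$)
$\left(g \left(37 - 5\right) + I{\left(3 \right)}\right) - 28573 = \left(5320 \left(37 - 5\right) + 9 \cdot 3\right) - 28573 = \left(5320 \cdot 32 + 27\right) - 28573 = \left(170240 + 27\right) - 28573 = 170267 - 28573 = 141694$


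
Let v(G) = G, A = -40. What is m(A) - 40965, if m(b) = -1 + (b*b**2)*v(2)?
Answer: -168966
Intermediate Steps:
m(b) = -1 + 2*b**3 (m(b) = -1 + (b*b**2)*2 = -1 + b**3*2 = -1 + 2*b**3)
m(A) - 40965 = (-1 + 2*(-40)**3) - 40965 = (-1 + 2*(-64000)) - 40965 = (-1 - 128000) - 40965 = -128001 - 40965 = -168966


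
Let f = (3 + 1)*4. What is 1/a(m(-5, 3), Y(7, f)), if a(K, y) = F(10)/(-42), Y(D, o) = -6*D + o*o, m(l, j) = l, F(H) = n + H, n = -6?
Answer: -21/2 ≈ -10.500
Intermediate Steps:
F(H) = -6 + H
f = 16 (f = 4*4 = 16)
Y(D, o) = o**2 - 6*D (Y(D, o) = -6*D + o**2 = o**2 - 6*D)
a(K, y) = -2/21 (a(K, y) = (-6 + 10)/(-42) = 4*(-1/42) = -2/21)
1/a(m(-5, 3), Y(7, f)) = 1/(-2/21) = -21/2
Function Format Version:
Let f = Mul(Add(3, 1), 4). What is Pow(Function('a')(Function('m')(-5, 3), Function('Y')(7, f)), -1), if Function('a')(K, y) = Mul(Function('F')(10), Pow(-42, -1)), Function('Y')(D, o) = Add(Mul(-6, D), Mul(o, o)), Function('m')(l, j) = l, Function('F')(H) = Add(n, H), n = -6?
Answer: Rational(-21, 2) ≈ -10.500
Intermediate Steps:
Function('F')(H) = Add(-6, H)
f = 16 (f = Mul(4, 4) = 16)
Function('Y')(D, o) = Add(Pow(o, 2), Mul(-6, D)) (Function('Y')(D, o) = Add(Mul(-6, D), Pow(o, 2)) = Add(Pow(o, 2), Mul(-6, D)))
Function('a')(K, y) = Rational(-2, 21) (Function('a')(K, y) = Mul(Add(-6, 10), Pow(-42, -1)) = Mul(4, Rational(-1, 42)) = Rational(-2, 21))
Pow(Function('a')(Function('m')(-5, 3), Function('Y')(7, f)), -1) = Pow(Rational(-2, 21), -1) = Rational(-21, 2)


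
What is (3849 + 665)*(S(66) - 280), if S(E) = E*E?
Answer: 18399064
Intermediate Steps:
S(E) = E**2
(3849 + 665)*(S(66) - 280) = (3849 + 665)*(66**2 - 280) = 4514*(4356 - 280) = 4514*4076 = 18399064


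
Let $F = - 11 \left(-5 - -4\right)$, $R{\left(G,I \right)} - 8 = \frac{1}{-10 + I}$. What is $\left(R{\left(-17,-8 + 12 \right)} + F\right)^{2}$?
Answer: $\frac{12769}{36} \approx 354.69$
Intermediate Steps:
$R{\left(G,I \right)} = 8 + \frac{1}{-10 + I}$
$F = 11$ ($F = - 11 \left(-5 + 4\right) = \left(-11\right) \left(-1\right) = 11$)
$\left(R{\left(-17,-8 + 12 \right)} + F\right)^{2} = \left(\frac{-79 + 8 \left(-8 + 12\right)}{-10 + \left(-8 + 12\right)} + 11\right)^{2} = \left(\frac{-79 + 8 \cdot 4}{-10 + 4} + 11\right)^{2} = \left(\frac{-79 + 32}{-6} + 11\right)^{2} = \left(\left(- \frac{1}{6}\right) \left(-47\right) + 11\right)^{2} = \left(\frac{47}{6} + 11\right)^{2} = \left(\frac{113}{6}\right)^{2} = \frac{12769}{36}$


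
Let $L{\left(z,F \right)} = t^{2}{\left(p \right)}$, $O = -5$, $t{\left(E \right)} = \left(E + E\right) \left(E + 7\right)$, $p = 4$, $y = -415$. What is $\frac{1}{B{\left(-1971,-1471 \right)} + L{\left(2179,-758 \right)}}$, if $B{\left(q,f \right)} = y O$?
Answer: $\frac{1}{9819} \approx 0.00010184$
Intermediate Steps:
$t{\left(E \right)} = 2 E \left(7 + E\right)$
$B{\left(q,f \right)} = 2075$ ($B{\left(q,f \right)} = \left(-415\right) \left(-5\right) = 2075$)
$L{\left(z,F \right)} = 7744$ ($L{\left(z,F \right)} = \left(2 \cdot 4 \left(7 + 4\right)\right)^{2} = \left(2 \cdot 4 \cdot 11\right)^{2} = 88^{2} = 7744$)
$\frac{1}{B{\left(-1971,-1471 \right)} + L{\left(2179,-758 \right)}} = \frac{1}{2075 + 7744} = \frac{1}{9819}$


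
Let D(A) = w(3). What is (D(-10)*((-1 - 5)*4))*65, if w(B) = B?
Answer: -4680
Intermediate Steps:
D(A) = 3
(D(-10)*((-1 - 5)*4))*65 = (3*((-1 - 5)*4))*65 = (3*(-6*4))*65 = (3*(-24))*65 = -72*65 = -4680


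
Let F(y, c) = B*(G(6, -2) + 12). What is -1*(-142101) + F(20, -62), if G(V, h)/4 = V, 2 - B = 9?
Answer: 141849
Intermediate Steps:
B = -7 (B = 2 - 1*9 = 2 - 9 = -7)
G(V, h) = 4*V
F(y, c) = -252 (F(y, c) = -7*(4*6 + 12) = -7*(24 + 12) = -7*36 = -252)
-1*(-142101) + F(20, -62) = -1*(-142101) - 252 = 142101 - 252 = 141849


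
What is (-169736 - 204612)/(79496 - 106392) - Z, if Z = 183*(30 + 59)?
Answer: -109420201/6724 ≈ -16273.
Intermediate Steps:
Z = 16287 (Z = 183*89 = 16287)
(-169736 - 204612)/(79496 - 106392) - Z = (-169736 - 204612)/(79496 - 106392) - 1*16287 = -374348/(-26896) - 16287 = -374348*(-1/26896) - 16287 = 93587/6724 - 16287 = -109420201/6724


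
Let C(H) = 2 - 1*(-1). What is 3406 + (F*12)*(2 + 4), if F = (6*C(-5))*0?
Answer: 3406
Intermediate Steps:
C(H) = 3 (C(H) = 2 + 1 = 3)
F = 0 (F = (6*3)*0 = 18*0 = 0)
3406 + (F*12)*(2 + 4) = 3406 + (0*12)*(2 + 4) = 3406 + 0*6 = 3406 + 0 = 3406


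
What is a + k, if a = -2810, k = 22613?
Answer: 19803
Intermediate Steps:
a + k = -2810 + 22613 = 19803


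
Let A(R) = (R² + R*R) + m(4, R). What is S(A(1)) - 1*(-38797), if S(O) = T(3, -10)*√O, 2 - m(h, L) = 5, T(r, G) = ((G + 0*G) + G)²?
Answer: 38797 + 400*I ≈ 38797.0 + 400.0*I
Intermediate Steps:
T(r, G) = 4*G² (T(r, G) = ((G + 0) + G)² = (G + G)² = (2*G)² = 4*G²)
m(h, L) = -3 (m(h, L) = 2 - 1*5 = 2 - 5 = -3)
A(R) = -3 + 2*R² (A(R) = (R² + R*R) - 3 = (R² + R²) - 3 = 2*R² - 3 = -3 + 2*R²)
S(O) = 400*√O (S(O) = (4*(-10)²)*√O = (4*100)*√O = 400*√O)
S(A(1)) - 1*(-38797) = 400*√(-3 + 2*1²) - 1*(-38797) = 400*√(-3 + 2*1) + 38797 = 400*√(-3 + 2) + 38797 = 400*√(-1) + 38797 = 400*I + 38797 = 38797 + 400*I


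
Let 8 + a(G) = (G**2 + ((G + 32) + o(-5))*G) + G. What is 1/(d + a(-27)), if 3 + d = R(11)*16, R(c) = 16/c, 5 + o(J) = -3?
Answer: 11/8748 ≈ 0.0012574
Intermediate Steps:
o(J) = -8 (o(J) = -5 - 3 = -8)
a(G) = -8 + G + G**2 + G*(24 + G) (a(G) = -8 + ((G**2 + ((G + 32) - 8)*G) + G) = -8 + ((G**2 + ((32 + G) - 8)*G) + G) = -8 + ((G**2 + (24 + G)*G) + G) = -8 + ((G**2 + G*(24 + G)) + G) = -8 + (G + G**2 + G*(24 + G)) = -8 + G + G**2 + G*(24 + G))
d = 223/11 (d = -3 + (16/11)*16 = -3 + 256/11 = 223/11 ≈ 20.273)
1/(d + a(-27)) = 1/(223/11 + (-8 + 2*(-27)**2 + 25*(-27))) = 1/(223/11 + (-8 + 2*729 - 675)) = 1/(223/11 + (-8 + 1458 - 675)) = 1/(223/11 + 775) = 1/(8748/11) = 11/8748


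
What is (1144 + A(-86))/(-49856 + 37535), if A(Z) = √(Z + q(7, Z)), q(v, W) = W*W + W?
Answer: -1144/12321 - 2*√1806/12321 ≈ -0.099748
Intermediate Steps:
q(v, W) = W + W² (q(v, W) = W² + W = W + W²)
A(Z) = √(Z + Z*(1 + Z))
(1144 + A(-86))/(-49856 + 37535) = (1144 + √(-86*(2 - 86)))/(-49856 + 37535) = (1144 + √(-86*(-84)))/(-12321) = (1144 + √7224)*(-1/12321) = (1144 + 2*√1806)*(-1/12321) = -1144/12321 - 2*√1806/12321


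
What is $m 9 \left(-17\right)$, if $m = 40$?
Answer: $-6120$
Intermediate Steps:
$m 9 \left(-17\right) = 40 \cdot 9 \left(-17\right) = 360 \left(-17\right) = -6120$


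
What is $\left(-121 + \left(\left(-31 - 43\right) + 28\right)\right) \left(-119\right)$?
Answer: $19873$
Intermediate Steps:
$\left(-121 + \left(\left(-31 - 43\right) + 28\right)\right) \left(-119\right) = \left(-121 + \left(-74 + 28\right)\right) \left(-119\right) = \left(-121 - 46\right) \left(-119\right) = \left(-167\right) \left(-119\right) = 19873$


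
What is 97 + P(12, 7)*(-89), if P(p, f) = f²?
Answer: -4264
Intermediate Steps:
97 + P(12, 7)*(-89) = 97 + 7²*(-89) = 97 + 49*(-89) = 97 - 4361 = -4264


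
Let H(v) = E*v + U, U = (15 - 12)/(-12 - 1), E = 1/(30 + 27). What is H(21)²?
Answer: 1156/61009 ≈ 0.018948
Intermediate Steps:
E = 1/57 ≈ 0.017544
U = -3/13 (U = 3/(-13) = 3*(-1/13) = -3/13 ≈ -0.23077)
H(v) = -3/13 + v/57 (H(v) = v/57 - 3/13 = -3/13 + v/57)
H(21)² = (-3/13 + (1/57)*21)² = (-3/13 + 7/19)² = (34/247)² = 1156/61009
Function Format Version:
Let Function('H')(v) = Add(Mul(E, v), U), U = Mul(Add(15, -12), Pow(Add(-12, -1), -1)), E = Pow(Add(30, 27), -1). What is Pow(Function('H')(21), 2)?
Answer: Rational(1156, 61009) ≈ 0.018948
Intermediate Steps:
E = Rational(1, 57) (E = Pow(57, -1) = Rational(1, 57) ≈ 0.017544)
U = Rational(-3, 13) (U = Mul(3, Pow(-13, -1)) = Mul(3, Rational(-1, 13)) = Rational(-3, 13) ≈ -0.23077)
Function('H')(v) = Add(Rational(-3, 13), Mul(Rational(1, 57), v)) (Function('H')(v) = Add(Mul(Rational(1, 57), v), Rational(-3, 13)) = Add(Rational(-3, 13), Mul(Rational(1, 57), v)))
Pow(Function('H')(21), 2) = Pow(Add(Rational(-3, 13), Mul(Rational(1, 57), 21)), 2) = Pow(Add(Rational(-3, 13), Rational(7, 19)), 2) = Pow(Rational(34, 247), 2) = Rational(1156, 61009)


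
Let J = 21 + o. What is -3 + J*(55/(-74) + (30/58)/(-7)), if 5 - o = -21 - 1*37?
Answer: -76869/1073 ≈ -71.639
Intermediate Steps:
o = 63 (o = 5 - (-21 - 1*37) = 5 - (-21 - 37) = 5 - 1*(-58) = 5 + 58 = 63)
J = 84 (J = 21 + 63 = 84)
-3 + J*(55/(-74) + (30/58)/(-7)) = -3 + 84*(55/(-74) + (30/58)/(-7)) = -3 + 84*(55*(-1/74) + (30*(1/58))*(-1/7)) = -3 + 84*(-55/74 + (15/29)*(-1/7)) = -3 + 84*(-55/74 - 15/203) = -3 + 84*(-12275/15022) = -3 - 73650/1073 = -76869/1073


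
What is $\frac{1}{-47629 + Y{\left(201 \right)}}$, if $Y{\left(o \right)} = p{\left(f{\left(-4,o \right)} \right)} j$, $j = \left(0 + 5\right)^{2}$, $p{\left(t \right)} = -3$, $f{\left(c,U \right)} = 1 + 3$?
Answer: $- \frac{1}{47704} \approx -2.0963 \cdot 10^{-5}$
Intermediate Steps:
$f{\left(c,U \right)} = 4$
$j = 25$ ($j = 5^{2} = 25$)
$Y{\left(o \right)} = -75$ ($Y{\left(o \right)} = \left(-3\right) 25 = -75$)
$\frac{1}{-47629 + Y{\left(201 \right)}} = \frac{1}{-47629 - 75} = \frac{1}{-47704} = - \frac{1}{47704}$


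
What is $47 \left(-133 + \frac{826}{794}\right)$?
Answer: $- \frac{2462236}{397} \approx -6202.1$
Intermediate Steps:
$47 \left(-133 + \frac{826}{794}\right) = 47 \left(-133 + 826 \cdot \frac{1}{794}\right) = 47 \left(-133 + \frac{413}{397}\right) = 47 \left(- \frac{52388}{397}\right) = - \frac{2462236}{397}$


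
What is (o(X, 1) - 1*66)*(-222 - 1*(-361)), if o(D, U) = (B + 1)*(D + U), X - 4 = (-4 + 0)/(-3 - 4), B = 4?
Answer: -37113/7 ≈ -5301.9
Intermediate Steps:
X = 32/7 (X = 4 + (-4 + 0)/(-3 - 4) = 4 - 4/(-7) = 4 - 4*(-⅐) = 4 + 4/7 = 32/7 ≈ 4.5714)
o(D, U) = 5*D + 5*U (o(D, U) = (4 + 1)*(D + U) = 5*(D + U) = 5*D + 5*U)
(o(X, 1) - 1*66)*(-222 - 1*(-361)) = ((5*(32/7) + 5*1) - 1*66)*(-222 - 1*(-361)) = ((160/7 + 5) - 66)*(-222 + 361) = (195/7 - 66)*139 = -267/7*139 = -37113/7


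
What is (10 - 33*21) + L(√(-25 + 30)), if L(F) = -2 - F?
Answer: -685 - √5 ≈ -687.24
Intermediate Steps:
(10 - 33*21) + L(√(-25 + 30)) = (10 - 33*21) + (-2 - √(-25 + 30)) = (10 - 693) + (-2 - √5) = -683 + (-2 - √5) = -685 - √5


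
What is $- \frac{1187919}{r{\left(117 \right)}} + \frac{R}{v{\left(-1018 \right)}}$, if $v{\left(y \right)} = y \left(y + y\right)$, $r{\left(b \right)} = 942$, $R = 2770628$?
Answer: $- \frac{51240166832}{40675717} \approx -1259.7$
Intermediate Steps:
$v{\left(y \right)} = 2 y^{2}$ ($v{\left(y \right)} = y 2 y = 2 y^{2}$)
$- \frac{1187919}{r{\left(117 \right)}} + \frac{R}{v{\left(-1018 \right)}} = - \frac{1187919}{942} + \frac{2770628}{2 \left(-1018\right)^{2}} = \left(-1187919\right) \frac{1}{942} + \frac{2770628}{2 \cdot 1036324} = - \frac{395973}{314} + \frac{2770628}{2072648} = - \frac{395973}{314} + 2770628 \cdot \frac{1}{2072648} = - \frac{395973}{314} + \frac{692657}{518162} = - \frac{51240166832}{40675717}$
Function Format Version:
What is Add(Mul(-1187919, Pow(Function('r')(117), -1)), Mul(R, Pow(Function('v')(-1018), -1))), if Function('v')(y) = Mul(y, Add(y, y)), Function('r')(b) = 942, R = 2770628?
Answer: Rational(-51240166832, 40675717) ≈ -1259.7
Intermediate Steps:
Function('v')(y) = Mul(2, Pow(y, 2)) (Function('v')(y) = Mul(y, Mul(2, y)) = Mul(2, Pow(y, 2)))
Add(Mul(-1187919, Pow(Function('r')(117), -1)), Mul(R, Pow(Function('v')(-1018), -1))) = Add(Mul(-1187919, Pow(942, -1)), Mul(2770628, Pow(Mul(2, Pow(-1018, 2)), -1))) = Add(Mul(-1187919, Rational(1, 942)), Mul(2770628, Pow(Mul(2, 1036324), -1))) = Add(Rational(-395973, 314), Mul(2770628, Pow(2072648, -1))) = Add(Rational(-395973, 314), Mul(2770628, Rational(1, 2072648))) = Add(Rational(-395973, 314), Rational(692657, 518162)) = Rational(-51240166832, 40675717)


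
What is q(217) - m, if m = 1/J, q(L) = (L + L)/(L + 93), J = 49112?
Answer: 343779/245560 ≈ 1.4000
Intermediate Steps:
q(L) = 2*L/(93 + L) (q(L) = (2*L)/(93 + L) = 2*L/(93 + L))
m = 1/49112 ≈ 2.0362e-5
q(217) - m = 2*217/(93 + 217) - 1*1/49112 = 2*217/310 - 1/49112 = 2*217*(1/310) - 1/49112 = 7/5 - 1/49112 = 343779/245560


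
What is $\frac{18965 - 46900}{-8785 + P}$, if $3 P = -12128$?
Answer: $\frac{83805}{38483} \approx 2.1777$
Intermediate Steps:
$P = - \frac{12128}{3}$ ($P = \frac{1}{3} \left(-12128\right) = - \frac{12128}{3} \approx -4042.7$)
$\frac{18965 - 46900}{-8785 + P} = \frac{18965 - 46900}{-8785 - \frac{12128}{3}} = - \frac{27935}{- \frac{38483}{3}} = \left(-27935\right) \left(- \frac{3}{38483}\right) = \frac{83805}{38483}$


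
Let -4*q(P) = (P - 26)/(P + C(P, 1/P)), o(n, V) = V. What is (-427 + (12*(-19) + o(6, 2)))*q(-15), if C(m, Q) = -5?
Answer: 26773/80 ≈ 334.66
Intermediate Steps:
q(P) = -(-26 + P)/(4*(-5 + P)) (q(P) = -(P - 26)/(4*(P - 5)) = -(-26 + P)/(4*(-5 + P)))
(-427 + (12*(-19) + o(6, 2)))*q(-15) = (-427 + (12*(-19) + 2))*((26 - 1*(-15))/(4*(-5 - 15))) = (-427 + (-228 + 2))*((1/4)*(26 + 15)/(-20)) = (-427 - 226)*((1/4)*(-1/20)*41) = -653*(-41/80) = 26773/80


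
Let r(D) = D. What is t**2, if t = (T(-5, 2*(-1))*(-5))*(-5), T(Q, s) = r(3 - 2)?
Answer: 625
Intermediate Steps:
T(Q, s) = 1 (T(Q, s) = 3 - 2 = 1)
t = 25 (t = (1*(-5))*(-5) = -5*(-5) = 25)
t**2 = 25**2 = 625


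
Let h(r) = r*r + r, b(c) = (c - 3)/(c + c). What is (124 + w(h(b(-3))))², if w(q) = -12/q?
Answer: 13924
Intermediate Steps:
b(c) = (-3 + c)/(2*c) (b(c) = (-3 + c)/((2*c)) = (-3 + c)*(1/(2*c)) = (-3 + c)/(2*c))
h(r) = r + r² (h(r) = r² + r = r + r²)
(124 + w(h(b(-3))))² = (124 - 12*(-6/((1 + (½)*(-3 - 3)/(-3))*(-3 - 3))))² = (124 - 12/(1 + (½)*(-⅓)*(-6)))² = (124 - 12/(1 + 1))² = (124 - 12/(1*2))² = (124 - 12/2)² = (124 - 12*½)² = (124 - 6)² = 118² = 13924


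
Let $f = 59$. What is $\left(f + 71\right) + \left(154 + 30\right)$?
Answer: $314$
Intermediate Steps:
$\left(f + 71\right) + \left(154 + 30\right) = \left(59 + 71\right) + \left(154 + 30\right) = 130 + 184 = 314$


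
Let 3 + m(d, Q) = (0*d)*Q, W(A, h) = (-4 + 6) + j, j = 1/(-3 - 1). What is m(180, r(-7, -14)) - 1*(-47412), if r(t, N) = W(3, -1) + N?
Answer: 47409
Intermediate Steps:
j = -¼ (j = 1/(-4) = -¼ ≈ -0.25000)
W(A, h) = 7/4 (W(A, h) = (-4 + 6) - ¼ = 2 - ¼ = 7/4)
r(t, N) = 7/4 + N
m(d, Q) = -3 (m(d, Q) = -3 + (0*d)*Q = -3 + 0*Q = -3 + 0 = -3)
m(180, r(-7, -14)) - 1*(-47412) = -3 - 1*(-47412) = -3 + 47412 = 47409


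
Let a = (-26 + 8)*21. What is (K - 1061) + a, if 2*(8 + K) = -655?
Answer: -3549/2 ≈ -1774.5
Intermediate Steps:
K = -671/2 (K = -8 + (½)*(-655) = -8 - 655/2 = -671/2 ≈ -335.50)
a = -378 (a = -18*21 = -378)
(K - 1061) + a = (-671/2 - 1061) - 378 = -2793/2 - 378 = -3549/2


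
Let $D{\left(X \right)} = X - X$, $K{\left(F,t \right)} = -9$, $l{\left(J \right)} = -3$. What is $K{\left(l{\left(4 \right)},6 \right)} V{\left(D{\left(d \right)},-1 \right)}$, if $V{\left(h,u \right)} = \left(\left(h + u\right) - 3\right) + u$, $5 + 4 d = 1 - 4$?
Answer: $45$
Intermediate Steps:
$d = -2$ ($d = - \frac{5}{4} + \frac{1 - 4}{4} = - \frac{5}{4} + \frac{1}{4} \left(-3\right) = - \frac{5}{4} - \frac{3}{4} = -2$)
$D{\left(X \right)} = 0$
$V{\left(h,u \right)} = -3 + h + 2 u$ ($V{\left(h,u \right)} = \left(-3 + h + u\right) + u = -3 + h + 2 u$)
$K{\left(l{\left(4 \right)},6 \right)} V{\left(D{\left(d \right)},-1 \right)} = - 9 \left(-3 + 0 + 2 \left(-1\right)\right) = - 9 \left(-3 + 0 - 2\right) = \left(-9\right) \left(-5\right) = 45$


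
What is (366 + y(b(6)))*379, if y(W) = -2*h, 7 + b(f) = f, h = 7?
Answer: 133408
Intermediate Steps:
b(f) = -7 + f
y(W) = -14 (y(W) = -2*7 = -14)
(366 + y(b(6)))*379 = (366 - 14)*379 = 352*379 = 133408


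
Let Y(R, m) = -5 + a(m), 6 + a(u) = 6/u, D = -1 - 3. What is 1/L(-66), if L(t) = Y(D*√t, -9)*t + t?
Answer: 1/704 ≈ 0.0014205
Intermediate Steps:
D = -4
a(u) = -6 + 6/u
Y(R, m) = -11 + 6/m (Y(R, m) = -5 + (-6 + 6/m) = -11 + 6/m)
L(t) = -32*t/3 (L(t) = (-11 + 6/(-9))*t + t = (-11 + 6*(-⅑))*t + t = (-11 - ⅔)*t + t = -35*t/3 + t = -32*t/3)
1/L(-66) = 1/(-32/3*(-66)) = 1/704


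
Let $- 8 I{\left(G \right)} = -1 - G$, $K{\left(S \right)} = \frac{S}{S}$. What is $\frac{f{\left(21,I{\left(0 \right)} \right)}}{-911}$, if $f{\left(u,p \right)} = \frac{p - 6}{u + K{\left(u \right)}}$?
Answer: $\frac{47}{160336} \approx 0.00029313$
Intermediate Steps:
$K{\left(S \right)} = 1$
$I{\left(G \right)} = \frac{1}{8} + \frac{G}{8}$ ($I{\left(G \right)} = - \frac{-1 - G}{8} = \frac{1}{8} + \frac{G}{8}$)
$f{\left(u,p \right)} = \frac{-6 + p}{1 + u}$ ($f{\left(u,p \right)} = \frac{p - 6}{u + 1} = \frac{-6 + p}{1 + u}$)
$\frac{f{\left(21,I{\left(0 \right)} \right)}}{-911} = \frac{\frac{1}{1 + 21} \left(-6 + \left(\frac{1}{8} + \frac{1}{8} \cdot 0\right)\right)}{-911} = \frac{-6 + \left(\frac{1}{8} + 0\right)}{22} \left(- \frac{1}{911}\right) = \frac{-6 + \frac{1}{8}}{22} \left(- \frac{1}{911}\right) = \frac{1}{22} \left(- \frac{47}{8}\right) \left(- \frac{1}{911}\right) = \left(- \frac{47}{176}\right) \left(- \frac{1}{911}\right) = \frac{47}{160336}$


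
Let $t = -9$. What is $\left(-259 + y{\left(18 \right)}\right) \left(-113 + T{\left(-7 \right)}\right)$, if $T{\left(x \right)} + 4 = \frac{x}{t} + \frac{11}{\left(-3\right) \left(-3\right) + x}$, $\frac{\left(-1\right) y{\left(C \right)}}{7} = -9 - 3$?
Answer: $\frac{348775}{18} \approx 19376.0$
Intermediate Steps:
$y{\left(C \right)} = 84$ ($y{\left(C \right)} = - 7 \left(-9 - 3\right) = \left(-7\right) \left(-12\right) = 84$)
$T{\left(x \right)} = -4 + \frac{11}{9 + x} - \frac{x}{9}$ ($T{\left(x \right)} = -4 + \left(\frac{x}{-9} + \frac{11}{\left(-3\right) \left(-3\right) + x}\right) = -4 + \left(x \left(- \frac{1}{9}\right) + \frac{11}{9 + x}\right) = -4 - \left(- \frac{11}{9 + x} + \frac{x}{9}\right) = -4 + \frac{11}{9 + x} - \frac{x}{9}$)
$\left(-259 + y{\left(18 \right)}\right) \left(-113 + T{\left(-7 \right)}\right) = \left(-259 + 84\right) \left(-113 + \frac{-225 - \left(-7\right)^{2} - -315}{9 \left(9 - 7\right)}\right) = - 175 \left(-113 + \frac{-225 - 49 + 315}{9 \cdot 2}\right) = - 175 \left(-113 + \frac{1}{9} \cdot \frac{1}{2} \left(-225 - 49 + 315\right)\right) = - 175 \left(-113 + \frac{1}{9} \cdot \frac{1}{2} \cdot 41\right) = - 175 \left(-113 + \frac{41}{18}\right) = \left(-175\right) \left(- \frac{1993}{18}\right) = \frac{348775}{18}$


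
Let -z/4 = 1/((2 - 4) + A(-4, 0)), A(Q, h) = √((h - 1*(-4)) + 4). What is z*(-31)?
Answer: 62 + 62*√2 ≈ 149.68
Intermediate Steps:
A(Q, h) = √(8 + h) (A(Q, h) = √((h + 4) + 4) = √((4 + h) + 4) = √(8 + h))
z = -4/(-2 + 2*√2) (z = -4/((2 - 4) + √(8 + 0)) = -4/(-2 + √8) = -4/(-2 + 2*√2) ≈ -4.8284)
z*(-31) = (-2 - 2*√2)*(-31) = 62 + 62*√2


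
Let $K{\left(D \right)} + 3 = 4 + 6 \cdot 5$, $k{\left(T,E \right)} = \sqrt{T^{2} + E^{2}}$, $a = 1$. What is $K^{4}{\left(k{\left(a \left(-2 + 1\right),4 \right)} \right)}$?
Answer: $923521$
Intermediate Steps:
$k{\left(T,E \right)} = \sqrt{E^{2} + T^{2}}$
$K{\left(D \right)} = 31$ ($K{\left(D \right)} = -3 + \left(4 + 6 \cdot 5\right) = -3 + \left(4 + 30\right) = -3 + 34 = 31$)
$K^{4}{\left(k{\left(a \left(-2 + 1\right),4 \right)} \right)} = 31^{4} = 923521$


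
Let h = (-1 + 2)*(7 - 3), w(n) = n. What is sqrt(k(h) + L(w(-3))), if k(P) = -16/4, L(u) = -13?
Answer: I*sqrt(17) ≈ 4.1231*I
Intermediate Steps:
h = 4 (h = 1*4 = 4)
k(P) = -4 (k(P) = -16*1/4 = -4)
sqrt(k(h) + L(w(-3))) = sqrt(-4 - 13) = sqrt(-17) = I*sqrt(17)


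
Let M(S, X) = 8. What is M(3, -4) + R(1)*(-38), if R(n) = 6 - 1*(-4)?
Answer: -372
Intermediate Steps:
R(n) = 10 (R(n) = 6 + 4 = 10)
M(3, -4) + R(1)*(-38) = 8 + 10*(-38) = 8 - 380 = -372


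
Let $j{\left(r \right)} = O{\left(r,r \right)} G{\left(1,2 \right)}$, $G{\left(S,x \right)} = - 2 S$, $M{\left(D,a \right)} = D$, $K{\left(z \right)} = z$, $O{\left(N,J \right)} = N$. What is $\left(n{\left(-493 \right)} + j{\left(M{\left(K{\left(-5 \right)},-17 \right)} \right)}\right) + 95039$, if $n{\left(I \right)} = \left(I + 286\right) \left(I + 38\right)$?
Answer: $189234$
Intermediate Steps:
$n{\left(I \right)} = \left(38 + I\right) \left(286 + I\right)$ ($n{\left(I \right)} = \left(286 + I\right) \left(38 + I\right) = \left(38 + I\right) \left(286 + I\right)$)
$j{\left(r \right)} = - 2 r$ ($j{\left(r \right)} = r \left(\left(-2\right) 1\right) = r \left(-2\right) = - 2 r$)
$\left(n{\left(-493 \right)} + j{\left(M{\left(K{\left(-5 \right)},-17 \right)} \right)}\right) + 95039 = \left(\left(10868 + \left(-493\right)^{2} + 324 \left(-493\right)\right) - -10\right) + 95039 = \left(\left(10868 + 243049 - 159732\right) + 10\right) + 95039 = \left(94185 + 10\right) + 95039 = 94195 + 95039 = 189234$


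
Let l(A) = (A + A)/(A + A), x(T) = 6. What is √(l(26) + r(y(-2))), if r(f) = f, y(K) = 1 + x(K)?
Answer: 2*√2 ≈ 2.8284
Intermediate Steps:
y(K) = 7 (y(K) = 1 + 6 = 7)
l(A) = 1 (l(A) = (2*A)/((2*A)) = (2*A)*(1/(2*A)) = 1)
√(l(26) + r(y(-2))) = √(1 + 7) = √8 = 2*√2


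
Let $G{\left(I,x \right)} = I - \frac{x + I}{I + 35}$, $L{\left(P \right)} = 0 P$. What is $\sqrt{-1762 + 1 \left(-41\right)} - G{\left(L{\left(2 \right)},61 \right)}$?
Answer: $\frac{61}{35} + i \sqrt{1803} \approx 1.7429 + 42.462 i$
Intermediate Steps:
$L{\left(P \right)} = 0$
$G{\left(I,x \right)} = I - \frac{I + x}{35 + I}$
$\sqrt{-1762 + 1 \left(-41\right)} - G{\left(L{\left(2 \right)},61 \right)} = \sqrt{-1762 + 1 \left(-41\right)} - \frac{0^{2} - 61 + 34 \cdot 0}{35 + 0} = \sqrt{-1762 - 41} - \frac{0 - 61 + 0}{35} = \sqrt{-1803} - \frac{1}{35} \left(-61\right) = i \sqrt{1803} - - \frac{61}{35} = i \sqrt{1803} + \frac{61}{35} = \frac{61}{35} + i \sqrt{1803}$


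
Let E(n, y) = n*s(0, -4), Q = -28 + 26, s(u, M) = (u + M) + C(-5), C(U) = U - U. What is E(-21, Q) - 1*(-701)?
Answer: 785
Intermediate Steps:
C(U) = 0
s(u, M) = M + u (s(u, M) = (u + M) + 0 = (M + u) + 0 = M + u)
Q = -2
E(n, y) = -4*n (E(n, y) = n*(-4 + 0) = n*(-4) = -4*n)
E(-21, Q) - 1*(-701) = -4*(-21) - 1*(-701) = 84 + 701 = 785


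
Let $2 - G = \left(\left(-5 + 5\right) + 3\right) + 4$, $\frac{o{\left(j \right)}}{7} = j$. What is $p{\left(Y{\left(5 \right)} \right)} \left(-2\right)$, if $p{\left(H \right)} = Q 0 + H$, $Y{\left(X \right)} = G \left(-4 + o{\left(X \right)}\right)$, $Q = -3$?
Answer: $310$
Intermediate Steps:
$o{\left(j \right)} = 7 j$
$G = -5$ ($G = 2 - \left(\left(\left(-5 + 5\right) + 3\right) + 4\right) = 2 - \left(\left(0 + 3\right) + 4\right) = 2 - \left(3 + 4\right) = 2 - 7 = -5$)
$Y{\left(X \right)} = 20 - 35 X$ ($Y{\left(X \right)} = - 5 \left(-4 + 7 X\right) = 20 - 35 X$)
$p{\left(H \right)} = H$ ($p{\left(H \right)} = \left(-3\right) 0 + H = 0 + H = H$)
$p{\left(Y{\left(5 \right)} \right)} \left(-2\right) = \left(20 - 175\right) \left(-2\right) = \left(-155\right) \left(-2\right) = 310$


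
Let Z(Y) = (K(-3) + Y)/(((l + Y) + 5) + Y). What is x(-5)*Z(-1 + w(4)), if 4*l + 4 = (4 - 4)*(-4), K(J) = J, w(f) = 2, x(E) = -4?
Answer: 4/3 ≈ 1.3333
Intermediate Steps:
l = -1 (l = -1 + ((4 - 4)*(-4))/4 = -1 + (0*(-4))/4 = -1 + (¼)*0 = -1 + 0 = -1)
Z(Y) = (-3 + Y)/(4 + 2*Y) (Z(Y) = (-3 + Y)/(((-1 + Y) + 5) + Y) = (-3 + Y)/((4 + Y) + Y) = (-3 + Y)/(4 + 2*Y))
x(-5)*Z(-1 + w(4)) = -2*(-3 + (-1 + 2))/(2 + (-1 + 2)) = -2*(-3 + 1)/(2 + 1) = -2*(-2)/3 = -4*(-⅓) = 4/3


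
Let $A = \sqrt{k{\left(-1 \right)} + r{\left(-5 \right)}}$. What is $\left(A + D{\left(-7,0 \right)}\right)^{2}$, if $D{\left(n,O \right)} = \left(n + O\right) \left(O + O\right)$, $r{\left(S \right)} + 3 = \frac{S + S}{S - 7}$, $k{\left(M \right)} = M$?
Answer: $- \frac{19}{6} \approx -3.1667$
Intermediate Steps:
$r{\left(S \right)} = -3 + \frac{2 S}{-7 + S}$ ($r{\left(S \right)} = -3 + \frac{S + S}{S - 7} = -3 + \frac{2 S}{-7 + S}$)
$D{\left(n,O \right)} = 2 O \left(O + n\right)$ ($D{\left(n,O \right)} = \left(O + n\right) 2 O = 2 O \left(O + n\right)$)
$A = \frac{i \sqrt{114}}{6}$ ($A = \sqrt{-1 + \frac{21 - -5}{-7 - 5}} = \sqrt{-1 + \frac{21 + 5}{-12}} = \sqrt{-1 - \frac{13}{6}} = \sqrt{- \frac{19}{6}} = \frac{i \sqrt{114}}{6} \approx 1.7795 i$)
$\left(A + D{\left(-7,0 \right)}\right)^{2} = \left(\frac{i \sqrt{114}}{6} + 2 \cdot 0 \left(0 - 7\right)\right)^{2} = \left(\frac{i \sqrt{114}}{6} + 2 \cdot 0 \left(-7\right)\right)^{2} = \left(\frac{i \sqrt{114}}{6} + 0\right)^{2} = \left(\frac{i \sqrt{114}}{6}\right)^{2} = - \frac{19}{6}$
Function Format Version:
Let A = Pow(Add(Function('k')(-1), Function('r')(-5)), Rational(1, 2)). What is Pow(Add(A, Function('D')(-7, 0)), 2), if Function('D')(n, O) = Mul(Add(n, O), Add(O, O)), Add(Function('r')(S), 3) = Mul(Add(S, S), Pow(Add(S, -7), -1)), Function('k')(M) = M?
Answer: Rational(-19, 6) ≈ -3.1667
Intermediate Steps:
Function('r')(S) = Add(-3, Mul(2, S, Pow(Add(-7, S), -1))) (Function('r')(S) = Add(-3, Mul(Add(S, S), Pow(Add(S, -7), -1))) = Add(-3, Mul(Mul(2, S), Pow(Add(-7, S), -1))) = Add(-3, Mul(2, S, Pow(Add(-7, S), -1))))
Function('D')(n, O) = Mul(2, O, Add(O, n)) (Function('D')(n, O) = Mul(Add(O, n), Mul(2, O)) = Mul(2, O, Add(O, n)))
A = Mul(Rational(1, 6), I, Pow(114, Rational(1, 2))) (A = Pow(Add(-1, Mul(Pow(Add(-7, -5), -1), Add(21, Mul(-1, -5)))), Rational(1, 2)) = Pow(Add(-1, Mul(Pow(-12, -1), Add(21, 5))), Rational(1, 2)) = Pow(Add(-1, Mul(Rational(-1, 12), 26)), Rational(1, 2)) = Pow(Add(-1, Rational(-13, 6)), Rational(1, 2)) = Pow(Rational(-19, 6), Rational(1, 2)) = Mul(Rational(1, 6), I, Pow(114, Rational(1, 2))) ≈ Mul(1.7795, I))
Pow(Add(A, Function('D')(-7, 0)), 2) = Pow(Add(Mul(Rational(1, 6), I, Pow(114, Rational(1, 2))), Mul(2, 0, Add(0, -7))), 2) = Pow(Add(Mul(Rational(1, 6), I, Pow(114, Rational(1, 2))), Mul(2, 0, -7)), 2) = Pow(Add(Mul(Rational(1, 6), I, Pow(114, Rational(1, 2))), 0), 2) = Pow(Mul(Rational(1, 6), I, Pow(114, Rational(1, 2))), 2) = Rational(-19, 6)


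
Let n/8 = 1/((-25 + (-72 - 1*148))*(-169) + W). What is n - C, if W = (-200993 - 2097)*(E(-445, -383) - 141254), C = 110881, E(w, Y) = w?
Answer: -3190899190698507/28777691315 ≈ -1.1088e+5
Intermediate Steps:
W = 28777649910 (W = (-200993 - 2097)*(-445 - 141254) = -203090*(-141699) = 28777649910)
n = 8/28777691315 (n = 8/((-25 + (-72 - 1*148))*(-169) + 28777649910) = 8/((-25 + (-72 - 148))*(-169) + 28777649910) = 8/((-25 - 220)*(-169) + 28777649910) = 8/(-245*(-169) + 28777649910) = 8/(41405 + 28777649910) = 8/28777691315 ≈ 2.7799e-10)
n - C = 8/28777691315 - 1*110881 = 8/28777691315 - 110881 = -3190899190698507/28777691315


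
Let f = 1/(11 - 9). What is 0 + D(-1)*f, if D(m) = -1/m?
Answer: ½ ≈ 0.50000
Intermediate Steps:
f = ½ (f = 1/2 = ½ ≈ 0.50000)
0 + D(-1)*f = 0 - 1/(-1)*(½) = 0 - 1*(-1)*(½) = 0 + 1*(½) = 0 + ½ = ½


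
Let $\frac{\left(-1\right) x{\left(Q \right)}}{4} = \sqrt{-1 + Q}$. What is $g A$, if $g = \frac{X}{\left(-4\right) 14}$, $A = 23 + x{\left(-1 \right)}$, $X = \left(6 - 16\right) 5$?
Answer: $\frac{575}{28} - \frac{25 i \sqrt{2}}{7} \approx 20.536 - 5.0508 i$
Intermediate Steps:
$X = -50$ ($X = \left(-10\right) 5 = -50$)
$x{\left(Q \right)} = - 4 \sqrt{-1 + Q}$
$A = 23 - 4 i \sqrt{2}$ ($A = 23 - 4 \sqrt{-1 - 1} = 23 - 4 \sqrt{-2} = 23 - 4 i \sqrt{2} \approx 23.0 - 5.6569 i$)
$g = \frac{25}{28}$ ($g = - \frac{50}{\left(-4\right) 14} = - \frac{50}{-56} = \left(-50\right) \left(- \frac{1}{56}\right) = \frac{25}{28} \approx 0.89286$)
$g A = \frac{25 \left(23 - 4 i \sqrt{2}\right)}{28} = \frac{575}{28} - \frac{25 i \sqrt{2}}{7}$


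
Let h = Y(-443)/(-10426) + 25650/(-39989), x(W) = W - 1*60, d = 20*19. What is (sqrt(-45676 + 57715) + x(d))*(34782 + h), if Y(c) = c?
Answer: 2320199449564000/208462657 + 14501246559775*sqrt(12039)/416925314 ≈ 1.4946e+7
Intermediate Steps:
d = 380
x(W) = -60 + W (x(W) = W - 60 = -60 + W)
h = -249711773/416925314 (h = -443/(-10426) + 25650/(-39989) = -443*(-1/10426) + 25650*(-1/39989) = 443/10426 - 25650/39989 = -249711773/416925314 ≈ -0.59894)
(sqrt(-45676 + 57715) + x(d))*(34782 + h) = (sqrt(-45676 + 57715) + (-60 + 380))*(34782 - 249711773/416925314) = (sqrt(12039) + 320)*(14501246559775/416925314) = (320 + sqrt(12039))*(14501246559775/416925314) = 2320199449564000/208462657 + 14501246559775*sqrt(12039)/416925314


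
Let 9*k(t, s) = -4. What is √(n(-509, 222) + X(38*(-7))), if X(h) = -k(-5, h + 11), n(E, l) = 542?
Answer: √4882/3 ≈ 23.290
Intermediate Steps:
k(t, s) = -4/9 (k(t, s) = (⅑)*(-4) = -4/9)
X(h) = 4/9 (X(h) = -1*(-4/9) = 4/9)
√(n(-509, 222) + X(38*(-7))) = √(542 + 4/9) = √(4882/9) = √4882/3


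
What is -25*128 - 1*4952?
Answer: -8152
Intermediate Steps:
-25*128 - 1*4952 = -3200 - 4952 = -8152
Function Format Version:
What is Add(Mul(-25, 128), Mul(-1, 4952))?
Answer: -8152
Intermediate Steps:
Add(Mul(-25, 128), Mul(-1, 4952)) = Add(-3200, -4952) = -8152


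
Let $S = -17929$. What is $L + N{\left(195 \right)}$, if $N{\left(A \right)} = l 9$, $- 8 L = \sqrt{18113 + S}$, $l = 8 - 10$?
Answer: $-18 - \frac{\sqrt{46}}{4} \approx -19.696$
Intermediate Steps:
$l = -2$ ($l = 8 - 10 = -2$)
$L = - \frac{\sqrt{46}}{4}$ ($L = - \frac{\sqrt{18113 - 17929}}{8} = - \frac{\sqrt{184}}{8} = - \frac{2 \sqrt{46}}{8} = - \frac{\sqrt{46}}{4} \approx -1.6956$)
$N{\left(A \right)} = -18$ ($N{\left(A \right)} = \left(-2\right) 9 = -18$)
$L + N{\left(195 \right)} = - \frac{\sqrt{46}}{4} - 18 = -18 - \frac{\sqrt{46}}{4}$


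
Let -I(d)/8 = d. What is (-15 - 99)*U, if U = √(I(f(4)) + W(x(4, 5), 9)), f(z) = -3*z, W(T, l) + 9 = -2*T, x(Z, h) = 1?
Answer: -114*√85 ≈ -1051.0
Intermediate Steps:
W(T, l) = -9 - 2*T
I(d) = -8*d
U = √85 (U = √(-(-24)*4 + (-9 - 2*1)) = √(-8*(-12) + (-9 - 2)) = √(96 - 11) = √85 ≈ 9.2195)
(-15 - 99)*U = (-15 - 99)*√85 = -114*√85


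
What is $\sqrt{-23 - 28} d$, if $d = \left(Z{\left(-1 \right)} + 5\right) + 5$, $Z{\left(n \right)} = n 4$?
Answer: $6 i \sqrt{51} \approx 42.849 i$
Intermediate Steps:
$Z{\left(n \right)} = 4 n$
$d = 6$ ($d = \left(4 \left(-1\right) + 5\right) + 5 = \left(-4 + 5\right) + 5 = 1 + 5 = 6$)
$\sqrt{-23 - 28} d = \sqrt{-23 - 28} \cdot 6 = \sqrt{-51} \cdot 6 = i \sqrt{51} \cdot 6 = 6 i \sqrt{51}$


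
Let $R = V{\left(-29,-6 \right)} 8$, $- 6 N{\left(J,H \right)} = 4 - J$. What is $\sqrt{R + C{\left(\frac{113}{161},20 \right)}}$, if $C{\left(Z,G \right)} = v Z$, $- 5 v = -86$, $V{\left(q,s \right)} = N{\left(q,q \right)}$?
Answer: $\frac{i \sqrt{20690110}}{805} \approx 5.6505 i$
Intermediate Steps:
$N{\left(J,H \right)} = - \frac{2}{3} + \frac{J}{6}$ ($N{\left(J,H \right)} = - \frac{4 - J}{6} = - \frac{2}{3} + \frac{J}{6}$)
$V{\left(q,s \right)} = - \frac{2}{3} + \frac{q}{6}$
$v = \frac{86}{5}$ ($v = \left(- \frac{1}{5}\right) \left(-86\right) = \frac{86}{5} \approx 17.2$)
$R = -44$ ($R = \left(- \frac{2}{3} + \frac{1}{6} \left(-29\right)\right) 8 = \left(- \frac{2}{3} - \frac{29}{6}\right) 8 = \left(- \frac{11}{2}\right) 8 = -44$)
$C{\left(Z,G \right)} = \frac{86 Z}{5}$
$\sqrt{R + C{\left(\frac{113}{161},20 \right)}} = \sqrt{-44 + \frac{86 \cdot \frac{113}{161}}{5}} = \sqrt{-44 + \frac{86 \cdot 113 \cdot \frac{1}{161}}{5}} = \sqrt{-44 + \frac{86}{5} \cdot \frac{113}{161}} = \sqrt{-44 + \frac{9718}{805}} = \sqrt{- \frac{25702}{805}} = \frac{i \sqrt{20690110}}{805}$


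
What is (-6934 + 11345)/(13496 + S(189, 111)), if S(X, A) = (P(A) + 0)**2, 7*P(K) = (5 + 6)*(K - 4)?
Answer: 216139/2046633 ≈ 0.10561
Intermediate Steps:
P(K) = -44/7 + 11*K/7 (P(K) = ((5 + 6)*(K - 4))/7 = (11*(-4 + K))/7 = (-44 + 11*K)/7 = -44/7 + 11*K/7)
S(X, A) = (-44/7 + 11*A/7)**2 (S(X, A) = ((-44/7 + 11*A/7) + 0)**2 = (-44/7 + 11*A/7)**2)
(-6934 + 11345)/(13496 + S(189, 111)) = (-6934 + 11345)/(13496 + 121*(-4 + 111)**2/49) = 4411/(13496 + (121/49)*107**2) = 4411/(13496 + (121/49)*11449) = 4411/(13496 + 1385329/49) = 4411/(2046633/49) = 4411*(49/2046633) = 216139/2046633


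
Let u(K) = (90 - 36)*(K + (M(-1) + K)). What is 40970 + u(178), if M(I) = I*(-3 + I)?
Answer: 60410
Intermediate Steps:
u(K) = 216 + 108*K (u(K) = (90 - 36)*(K + (-(-3 - 1) + K)) = 54*(K + (-1*(-4) + K)) = 54*(K + (4 + K)) = 54*(4 + 2*K) = 216 + 108*K)
40970 + u(178) = 40970 + (216 + 108*178) = 40970 + (216 + 19224) = 40970 + 19440 = 60410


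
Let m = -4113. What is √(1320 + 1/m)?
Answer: √2481125663/1371 ≈ 36.332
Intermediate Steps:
√(1320 + 1/m) = √(1320 + 1/(-4113)) = √(1320 - 1/4113) = √(5429159/4113) = √2481125663/1371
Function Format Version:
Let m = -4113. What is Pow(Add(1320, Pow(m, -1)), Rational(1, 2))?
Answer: Mul(Rational(1, 1371), Pow(2481125663, Rational(1, 2))) ≈ 36.332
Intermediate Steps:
Pow(Add(1320, Pow(m, -1)), Rational(1, 2)) = Pow(Add(1320, Pow(-4113, -1)), Rational(1, 2)) = Pow(Add(1320, Rational(-1, 4113)), Rational(1, 2)) = Pow(Rational(5429159, 4113), Rational(1, 2)) = Mul(Rational(1, 1371), Pow(2481125663, Rational(1, 2)))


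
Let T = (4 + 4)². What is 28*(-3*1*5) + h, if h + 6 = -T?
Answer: -490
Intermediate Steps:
T = 64 (T = 8² = 64)
h = -70 (h = -6 - 1*64 = -6 - 64 = -70)
28*(-3*1*5) + h = 28*(-3*1*5) - 70 = 28*(-3*5) - 70 = 28*(-15) - 70 = -420 - 70 = -490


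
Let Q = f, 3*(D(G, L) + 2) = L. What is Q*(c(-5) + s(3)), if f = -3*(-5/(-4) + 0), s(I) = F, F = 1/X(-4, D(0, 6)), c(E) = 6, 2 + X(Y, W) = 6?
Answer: -375/16 ≈ -23.438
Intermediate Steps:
D(G, L) = -2 + L/3
X(Y, W) = 4 (X(Y, W) = -2 + 6 = 4)
F = ¼ (F = 1/4 = ¼ ≈ 0.25000)
s(I) = ¼
f = -15/4 (f = -3*(-5*(-¼) + 0) = -3*(5/4 + 0) = -3*5/4 = -15/4 ≈ -3.7500)
Q = -15/4 ≈ -3.7500
Q*(c(-5) + s(3)) = -15*(6 + ¼)/4 = -15/4*25/4 = -375/16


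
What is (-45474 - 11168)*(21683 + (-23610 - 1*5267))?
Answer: 407482548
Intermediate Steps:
(-45474 - 11168)*(21683 + (-23610 - 1*5267)) = -56642*(21683 + (-23610 - 5267)) = -56642*(21683 - 28877) = -56642*(-7194) = 407482548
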